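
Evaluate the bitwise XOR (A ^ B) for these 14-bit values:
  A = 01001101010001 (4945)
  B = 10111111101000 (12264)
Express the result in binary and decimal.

Apply ^ to each column (1 where bits differ):
  01001101010001
^ 10111111101000
----------------
  11110010111001

Answer: 11110010111001 (15545)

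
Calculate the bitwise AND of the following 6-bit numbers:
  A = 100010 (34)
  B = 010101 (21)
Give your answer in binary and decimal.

Apply & to each column (1 only where both bits are 1):
  100010
& 010101
--------
  000000

Answer: 000000 (0)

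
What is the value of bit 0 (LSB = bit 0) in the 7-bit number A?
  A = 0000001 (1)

Bit 0 is the 1st from the right.
  0000001
        ^
That bit is 1.

Answer: 1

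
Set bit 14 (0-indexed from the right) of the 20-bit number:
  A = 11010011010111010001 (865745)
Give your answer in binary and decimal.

Mask = 1 << 14 = 00000100000000000000
Bit 14 of A is 0, so OR-ing with the mask flips it to 1.
  11010011010111010001
| 00000100000000000000
----------------------
  11010111010111010001

Answer: 11010111010111010001 (882129)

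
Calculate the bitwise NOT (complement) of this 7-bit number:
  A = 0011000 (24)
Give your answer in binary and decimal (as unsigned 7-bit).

Flip each bit (0->1, 1->0):
  0011000
  1100111

Answer: 1100111 (103)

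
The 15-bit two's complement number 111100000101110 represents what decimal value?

MSB is 1, so the value is negative. Find the magnitude:
1. Invert bits:  000011111010001
2. Add 1:        000011111010010  = 2002
3. Apply sign:   -2002

Answer: -2002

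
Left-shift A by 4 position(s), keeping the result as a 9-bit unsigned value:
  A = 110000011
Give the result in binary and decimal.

Shift left by 4: drop the top 4 bit(s), append 4 zero(s) on the right.
  110000011  ->  discard [1100], keep [00011], append 0000
= 000110000

Answer: 000110000 (48)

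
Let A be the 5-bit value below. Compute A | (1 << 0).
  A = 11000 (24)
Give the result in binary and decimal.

Mask = 1 << 0 = 00001
Bit 0 of A is 0, so OR-ing with the mask flips it to 1.
  11000
| 00001
-------
  11001

Answer: 11001 (25)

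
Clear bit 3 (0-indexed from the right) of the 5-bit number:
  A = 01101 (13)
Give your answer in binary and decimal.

Mask = ~(1 << 3) = 10111
Bit 3 of A is 1, so AND-ing with the mask clears it to 0.
  01101
& 10111
-------
  00101

Answer: 00101 (5)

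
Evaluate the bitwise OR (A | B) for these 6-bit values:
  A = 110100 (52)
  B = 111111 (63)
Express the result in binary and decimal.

Apply | to each column (1 where either bit is 1):
  110100
| 111111
--------
  111111

Answer: 111111 (63)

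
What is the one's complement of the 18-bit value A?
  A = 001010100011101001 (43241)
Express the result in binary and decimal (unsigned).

Flip each bit (0->1, 1->0):
  001010100011101001
  110101011100010110

Answer: 110101011100010110 (218902)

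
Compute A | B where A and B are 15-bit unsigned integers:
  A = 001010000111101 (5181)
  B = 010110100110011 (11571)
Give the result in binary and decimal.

Apply | to each column (1 where either bit is 1):
  001010000111101
| 010110100110011
-----------------
  011110100111111

Answer: 011110100111111 (15679)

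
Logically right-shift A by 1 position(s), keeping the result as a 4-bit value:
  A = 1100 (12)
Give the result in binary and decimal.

Logical shift right by 1: drop the bottom 1 bit(s), prepend 1 zero(s) on the left.
  1100  ->  keep [110], discard [0], prepend 0
= 0110

Answer: 0110 (6)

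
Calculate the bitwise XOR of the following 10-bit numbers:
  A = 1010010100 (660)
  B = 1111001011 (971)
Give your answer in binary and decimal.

Apply ^ to each column (1 where bits differ):
  1010010100
^ 1111001011
------------
  0101011111

Answer: 0101011111 (351)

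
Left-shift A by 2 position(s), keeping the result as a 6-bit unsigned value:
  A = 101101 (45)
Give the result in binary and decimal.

Shift left by 2: drop the top 2 bit(s), append 2 zero(s) on the right.
  101101  ->  discard [10], keep [1101], append 00
= 110100

Answer: 110100 (52)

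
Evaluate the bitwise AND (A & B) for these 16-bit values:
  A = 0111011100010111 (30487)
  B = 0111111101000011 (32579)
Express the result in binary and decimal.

Apply & to each column (1 only where both bits are 1):
  0111011100010111
& 0111111101000011
------------------
  0111011100000011

Answer: 0111011100000011 (30467)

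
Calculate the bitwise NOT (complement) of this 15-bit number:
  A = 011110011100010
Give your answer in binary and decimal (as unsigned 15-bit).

Flip each bit (0->1, 1->0):
  011110011100010
  100001100011101

Answer: 100001100011101 (17181)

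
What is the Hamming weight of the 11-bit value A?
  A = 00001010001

00001010001
1-bits at positions (from bit 0 = LSB): 0, 4, 6
Count = 3

Answer: 3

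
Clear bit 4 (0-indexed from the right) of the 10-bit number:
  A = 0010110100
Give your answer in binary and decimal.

Mask = ~(1 << 4) = 1111101111
Bit 4 of A is 1, so AND-ing with the mask clears it to 0.
  0010110100
& 1111101111
------------
  0010100100

Answer: 0010100100 (164)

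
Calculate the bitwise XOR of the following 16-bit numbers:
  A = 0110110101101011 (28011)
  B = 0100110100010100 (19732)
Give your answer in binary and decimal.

Apply ^ to each column (1 where bits differ):
  0110110101101011
^ 0100110100010100
------------------
  0010000001111111

Answer: 0010000001111111 (8319)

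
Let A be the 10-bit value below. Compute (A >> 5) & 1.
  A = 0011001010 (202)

Bit 5 is the 6th from the right.
  0011001010
      ^
That bit is 0.

Answer: 0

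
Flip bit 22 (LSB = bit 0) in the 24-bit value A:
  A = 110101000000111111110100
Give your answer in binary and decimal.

Mask = 1 << 22 = 010000000000000000000000
Bit 22 of A is 1; XOR with the mask flips it to 0.
  110101000000111111110100
^ 010000000000000000000000
--------------------------
  100101000000111111110100

Answer: 100101000000111111110100 (9703412)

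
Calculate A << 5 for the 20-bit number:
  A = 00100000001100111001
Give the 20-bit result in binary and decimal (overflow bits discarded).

Shift left by 5: drop the top 5 bit(s), append 5 zero(s) on the right.
  00100000001100111001  ->  discard [00100], keep [000001100111001], append 00000
= 00000110011100100000

Answer: 00000110011100100000 (26400)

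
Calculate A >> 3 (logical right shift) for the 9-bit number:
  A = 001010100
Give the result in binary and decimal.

Logical shift right by 3: drop the bottom 3 bit(s), prepend 3 zero(s) on the left.
  001010100  ->  keep [001010], discard [100], prepend 000
= 000001010

Answer: 000001010 (10)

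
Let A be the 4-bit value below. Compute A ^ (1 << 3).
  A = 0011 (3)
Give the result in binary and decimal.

Mask = 1 << 3 = 1000
Bit 3 of A is 0; XOR with the mask flips it to 1.
  0011
^ 1000
------
  1011

Answer: 1011 (11)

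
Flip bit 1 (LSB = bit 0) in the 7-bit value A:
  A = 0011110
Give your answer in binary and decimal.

Mask = 1 << 1 = 0000010
Bit 1 of A is 1; XOR with the mask flips it to 0.
  0011110
^ 0000010
---------
  0011100

Answer: 0011100 (28)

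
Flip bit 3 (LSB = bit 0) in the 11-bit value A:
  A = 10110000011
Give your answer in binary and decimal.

Mask = 1 << 3 = 00000001000
Bit 3 of A is 0; XOR with the mask flips it to 1.
  10110000011
^ 00000001000
-------------
  10110001011

Answer: 10110001011 (1419)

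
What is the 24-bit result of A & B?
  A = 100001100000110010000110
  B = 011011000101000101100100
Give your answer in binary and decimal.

Apply & to each column (1 only where both bits are 1):
  100001100000110010000110
& 011011000101000101100100
--------------------------
  000001000000000000000100

Answer: 000001000000000000000100 (262148)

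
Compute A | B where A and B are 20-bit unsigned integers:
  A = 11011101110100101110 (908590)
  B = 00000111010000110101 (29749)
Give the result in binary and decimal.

Apply | to each column (1 where either bit is 1):
  11011101110100101110
| 00000111010000110101
----------------------
  11011111110100111111

Answer: 11011111110100111111 (916799)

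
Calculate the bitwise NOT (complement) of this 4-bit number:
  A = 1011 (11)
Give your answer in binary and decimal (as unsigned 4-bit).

Flip each bit (0->1, 1->0):
  1011
  0100

Answer: 0100 (4)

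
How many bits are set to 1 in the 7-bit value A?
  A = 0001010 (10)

0001010
1-bits at positions (from bit 0 = LSB): 1, 3
Count = 2

Answer: 2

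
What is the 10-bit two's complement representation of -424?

1. Binary of +424:  0110101000
2. Invert bits:     1001010111
3. Add 1:           1001011000

Answer: 1001011000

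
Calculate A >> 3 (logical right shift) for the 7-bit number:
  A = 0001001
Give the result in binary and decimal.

Logical shift right by 3: drop the bottom 3 bit(s), prepend 3 zero(s) on the left.
  0001001  ->  keep [0001], discard [001], prepend 000
= 0000001

Answer: 0000001 (1)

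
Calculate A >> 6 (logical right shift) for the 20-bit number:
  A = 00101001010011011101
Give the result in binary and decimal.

Logical shift right by 6: drop the bottom 6 bit(s), prepend 6 zero(s) on the left.
  00101001010011011101  ->  keep [00101001010011], discard [011101], prepend 000000
= 00000000101001010011

Answer: 00000000101001010011 (2643)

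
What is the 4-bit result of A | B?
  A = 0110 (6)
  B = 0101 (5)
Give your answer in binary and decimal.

Apply | to each column (1 where either bit is 1):
  0110
| 0101
------
  0111

Answer: 0111 (7)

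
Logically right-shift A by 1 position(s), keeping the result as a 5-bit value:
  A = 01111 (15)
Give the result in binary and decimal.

Logical shift right by 1: drop the bottom 1 bit(s), prepend 1 zero(s) on the left.
  01111  ->  keep [0111], discard [1], prepend 0
= 00111

Answer: 00111 (7)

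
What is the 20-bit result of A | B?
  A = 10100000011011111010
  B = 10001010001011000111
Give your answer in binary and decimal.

Apply | to each column (1 where either bit is 1):
  10100000011011111010
| 10001010001011000111
----------------------
  10101010011011111111

Answer: 10101010011011111111 (698111)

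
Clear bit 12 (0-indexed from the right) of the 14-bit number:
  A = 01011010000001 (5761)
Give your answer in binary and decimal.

Mask = ~(1 << 12) = 10111111111111
Bit 12 of A is 1, so AND-ing with the mask clears it to 0.
  01011010000001
& 10111111111111
----------------
  00011010000001

Answer: 00011010000001 (1665)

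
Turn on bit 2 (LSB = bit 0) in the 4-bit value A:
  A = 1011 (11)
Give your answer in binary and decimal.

Mask = 1 << 2 = 0100
Bit 2 of A is 0, so OR-ing with the mask flips it to 1.
  1011
| 0100
------
  1111

Answer: 1111 (15)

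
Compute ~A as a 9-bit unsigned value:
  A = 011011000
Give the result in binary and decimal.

Flip each bit (0->1, 1->0):
  011011000
  100100111

Answer: 100100111 (295)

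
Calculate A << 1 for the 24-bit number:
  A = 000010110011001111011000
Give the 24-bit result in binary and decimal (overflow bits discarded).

Shift left by 1: drop the top 1 bit(s), append 1 zero(s) on the right.
  000010110011001111011000  ->  discard [0], keep [00010110011001111011000], append 0
= 000101100110011110110000

Answer: 000101100110011110110000 (1468336)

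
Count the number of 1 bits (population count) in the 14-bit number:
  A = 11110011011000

11110011011000
1-bits at positions (from bit 0 = LSB): 3, 4, 6, 7, 10, 11, 12, 13
Count = 8

Answer: 8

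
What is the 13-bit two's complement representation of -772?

1. Binary of +772:  0001100000100
2. Invert bits:     1110011111011
3. Add 1:           1110011111100

Answer: 1110011111100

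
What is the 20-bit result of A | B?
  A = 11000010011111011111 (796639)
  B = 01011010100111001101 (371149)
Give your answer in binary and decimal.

Apply | to each column (1 where either bit is 1):
  11000010011111011111
| 01011010100111001101
----------------------
  11011010111111011111

Answer: 11011010111111011111 (896991)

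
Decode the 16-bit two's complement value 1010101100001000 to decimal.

MSB is 1, so the value is negative. Find the magnitude:
1. Invert bits:  0101010011110111
2. Add 1:        0101010011111000  = 21752
3. Apply sign:   -21752

Answer: -21752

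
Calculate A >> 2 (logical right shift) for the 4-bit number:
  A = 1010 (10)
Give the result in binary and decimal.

Logical shift right by 2: drop the bottom 2 bit(s), prepend 2 zero(s) on the left.
  1010  ->  keep [10], discard [10], prepend 00
= 0010

Answer: 0010 (2)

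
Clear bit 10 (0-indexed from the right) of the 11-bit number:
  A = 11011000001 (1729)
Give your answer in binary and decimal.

Mask = ~(1 << 10) = 01111111111
Bit 10 of A is 1, so AND-ing with the mask clears it to 0.
  11011000001
& 01111111111
-------------
  01011000001

Answer: 01011000001 (705)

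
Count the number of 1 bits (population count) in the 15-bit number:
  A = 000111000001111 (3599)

000111000001111
1-bits at positions (from bit 0 = LSB): 0, 1, 2, 3, 9, 10, 11
Count = 7

Answer: 7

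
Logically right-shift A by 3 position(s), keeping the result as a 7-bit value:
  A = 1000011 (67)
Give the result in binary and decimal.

Logical shift right by 3: drop the bottom 3 bit(s), prepend 3 zero(s) on the left.
  1000011  ->  keep [1000], discard [011], prepend 000
= 0001000

Answer: 0001000 (8)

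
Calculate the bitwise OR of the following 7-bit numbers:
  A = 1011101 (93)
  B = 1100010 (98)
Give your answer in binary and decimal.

Apply | to each column (1 where either bit is 1):
  1011101
| 1100010
---------
  1111111

Answer: 1111111 (127)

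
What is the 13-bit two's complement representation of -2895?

1. Binary of +2895:  0101101001111
2. Invert bits:     1010010110000
3. Add 1:           1010010110001

Answer: 1010010110001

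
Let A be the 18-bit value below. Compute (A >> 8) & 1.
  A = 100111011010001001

Bit 8 is the 9th from the right.
  100111011010001001
           ^
That bit is 0.

Answer: 0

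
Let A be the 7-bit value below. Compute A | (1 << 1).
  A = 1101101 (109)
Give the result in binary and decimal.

Mask = 1 << 1 = 0000010
Bit 1 of A is 0, so OR-ing with the mask flips it to 1.
  1101101
| 0000010
---------
  1101111

Answer: 1101111 (111)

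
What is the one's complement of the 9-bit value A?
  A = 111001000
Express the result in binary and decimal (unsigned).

Flip each bit (0->1, 1->0):
  111001000
  000110111

Answer: 000110111 (55)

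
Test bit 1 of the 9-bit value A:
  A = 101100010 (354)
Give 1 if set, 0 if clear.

Bit 1 is the 2nd from the right.
  101100010
         ^
That bit is 1.

Answer: 1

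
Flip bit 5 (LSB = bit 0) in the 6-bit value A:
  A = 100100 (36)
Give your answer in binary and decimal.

Mask = 1 << 5 = 100000
Bit 5 of A is 1; XOR with the mask flips it to 0.
  100100
^ 100000
--------
  000100

Answer: 000100 (4)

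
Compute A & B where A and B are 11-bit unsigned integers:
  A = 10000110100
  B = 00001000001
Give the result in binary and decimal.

Apply & to each column (1 only where both bits are 1):
  10000110100
& 00001000001
-------------
  00000000000

Answer: 00000000000 (0)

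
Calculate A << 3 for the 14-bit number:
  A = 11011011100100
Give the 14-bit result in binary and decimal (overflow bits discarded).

Shift left by 3: drop the top 3 bit(s), append 3 zero(s) on the right.
  11011011100100  ->  discard [110], keep [11011100100], append 000
= 11011100100000

Answer: 11011100100000 (14112)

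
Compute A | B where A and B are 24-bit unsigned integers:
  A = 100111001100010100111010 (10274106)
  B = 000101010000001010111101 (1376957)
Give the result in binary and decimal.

Apply | to each column (1 where either bit is 1):
  100111001100010100111010
| 000101010000001010111101
--------------------------
  100111011100011110111111

Answer: 100111011100011110111111 (10340287)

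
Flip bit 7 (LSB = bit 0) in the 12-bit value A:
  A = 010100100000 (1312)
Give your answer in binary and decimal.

Mask = 1 << 7 = 000010000000
Bit 7 of A is 0; XOR with the mask flips it to 1.
  010100100000
^ 000010000000
--------------
  010110100000

Answer: 010110100000 (1440)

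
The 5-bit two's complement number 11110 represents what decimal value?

MSB is 1, so the value is negative. Find the magnitude:
1. Invert bits:  00001
2. Add 1:        00010  = 2
3. Apply sign:   -2

Answer: -2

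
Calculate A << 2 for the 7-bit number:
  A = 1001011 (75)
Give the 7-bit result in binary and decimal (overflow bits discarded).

Shift left by 2: drop the top 2 bit(s), append 2 zero(s) on the right.
  1001011  ->  discard [10], keep [01011], append 00
= 0101100

Answer: 0101100 (44)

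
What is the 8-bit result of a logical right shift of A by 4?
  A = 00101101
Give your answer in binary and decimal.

Logical shift right by 4: drop the bottom 4 bit(s), prepend 4 zero(s) on the left.
  00101101  ->  keep [0010], discard [1101], prepend 0000
= 00000010

Answer: 00000010 (2)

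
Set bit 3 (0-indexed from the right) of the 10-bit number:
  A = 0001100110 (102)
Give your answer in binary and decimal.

Mask = 1 << 3 = 0000001000
Bit 3 of A is 0, so OR-ing with the mask flips it to 1.
  0001100110
| 0000001000
------------
  0001101110

Answer: 0001101110 (110)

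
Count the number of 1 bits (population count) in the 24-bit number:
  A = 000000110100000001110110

000000110100000001110110
1-bits at positions (from bit 0 = LSB): 1, 2, 4, 5, 6, 14, 16, 17
Count = 8

Answer: 8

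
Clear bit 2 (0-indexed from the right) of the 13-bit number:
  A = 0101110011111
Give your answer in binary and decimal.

Mask = ~(1 << 2) = 1111111111011
Bit 2 of A is 1, so AND-ing with the mask clears it to 0.
  0101110011111
& 1111111111011
---------------
  0101110011011

Answer: 0101110011011 (2971)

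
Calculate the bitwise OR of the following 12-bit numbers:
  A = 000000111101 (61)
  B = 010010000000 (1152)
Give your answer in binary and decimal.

Apply | to each column (1 where either bit is 1):
  000000111101
| 010010000000
--------------
  010010111101

Answer: 010010111101 (1213)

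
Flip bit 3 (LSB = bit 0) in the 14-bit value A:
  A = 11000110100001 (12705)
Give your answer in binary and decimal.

Mask = 1 << 3 = 00000000001000
Bit 3 of A is 0; XOR with the mask flips it to 1.
  11000110100001
^ 00000000001000
----------------
  11000110101001

Answer: 11000110101001 (12713)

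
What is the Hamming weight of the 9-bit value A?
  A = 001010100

001010100
1-bits at positions (from bit 0 = LSB): 2, 4, 6
Count = 3

Answer: 3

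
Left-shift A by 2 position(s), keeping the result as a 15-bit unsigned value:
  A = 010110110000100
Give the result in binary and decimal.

Shift left by 2: drop the top 2 bit(s), append 2 zero(s) on the right.
  010110110000100  ->  discard [01], keep [0110110000100], append 00
= 011011000010000

Answer: 011011000010000 (13840)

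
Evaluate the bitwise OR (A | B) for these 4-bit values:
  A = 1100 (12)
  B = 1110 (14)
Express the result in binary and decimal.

Apply | to each column (1 where either bit is 1):
  1100
| 1110
------
  1110

Answer: 1110 (14)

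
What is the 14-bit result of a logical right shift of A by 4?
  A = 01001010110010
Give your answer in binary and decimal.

Logical shift right by 4: drop the bottom 4 bit(s), prepend 4 zero(s) on the left.
  01001010110010  ->  keep [0100101011], discard [0010], prepend 0000
= 00000100101011

Answer: 00000100101011 (299)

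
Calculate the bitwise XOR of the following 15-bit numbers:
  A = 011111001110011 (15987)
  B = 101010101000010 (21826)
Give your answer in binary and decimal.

Apply ^ to each column (1 where bits differ):
  011111001110011
^ 101010101000010
-----------------
  110101100110001

Answer: 110101100110001 (27441)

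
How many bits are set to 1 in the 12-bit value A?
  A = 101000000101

101000000101
1-bits at positions (from bit 0 = LSB): 0, 2, 9, 11
Count = 4

Answer: 4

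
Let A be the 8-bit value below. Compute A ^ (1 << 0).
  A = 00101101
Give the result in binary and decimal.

Mask = 1 << 0 = 00000001
Bit 0 of A is 1; XOR with the mask flips it to 0.
  00101101
^ 00000001
----------
  00101100

Answer: 00101100 (44)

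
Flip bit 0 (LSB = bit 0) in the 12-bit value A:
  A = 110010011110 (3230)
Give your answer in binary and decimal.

Mask = 1 << 0 = 000000000001
Bit 0 of A is 0; XOR with the mask flips it to 1.
  110010011110
^ 000000000001
--------------
  110010011111

Answer: 110010011111 (3231)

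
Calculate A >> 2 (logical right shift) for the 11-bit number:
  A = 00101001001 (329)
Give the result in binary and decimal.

Logical shift right by 2: drop the bottom 2 bit(s), prepend 2 zero(s) on the left.
  00101001001  ->  keep [001010010], discard [01], prepend 00
= 00001010010

Answer: 00001010010 (82)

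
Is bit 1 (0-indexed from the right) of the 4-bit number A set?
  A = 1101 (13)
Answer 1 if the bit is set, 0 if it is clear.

Bit 1 is the 2nd from the right.
  1101
    ^
That bit is 0.

Answer: 0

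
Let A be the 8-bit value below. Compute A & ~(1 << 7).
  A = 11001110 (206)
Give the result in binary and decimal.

Mask = ~(1 << 7) = 01111111
Bit 7 of A is 1, so AND-ing with the mask clears it to 0.
  11001110
& 01111111
----------
  01001110

Answer: 01001110 (78)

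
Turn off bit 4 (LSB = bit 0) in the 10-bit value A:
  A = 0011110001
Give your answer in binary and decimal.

Mask = ~(1 << 4) = 1111101111
Bit 4 of A is 1, so AND-ing with the mask clears it to 0.
  0011110001
& 1111101111
------------
  0011100001

Answer: 0011100001 (225)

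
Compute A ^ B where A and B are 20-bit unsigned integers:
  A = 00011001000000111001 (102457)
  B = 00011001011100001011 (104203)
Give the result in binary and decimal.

Apply ^ to each column (1 where bits differ):
  00011001000000111001
^ 00011001011100001011
----------------------
  00000000011100110010

Answer: 00000000011100110010 (1842)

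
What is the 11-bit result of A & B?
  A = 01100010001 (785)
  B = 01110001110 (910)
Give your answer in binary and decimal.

Apply & to each column (1 only where both bits are 1):
  01100010001
& 01110001110
-------------
  01100000000

Answer: 01100000000 (768)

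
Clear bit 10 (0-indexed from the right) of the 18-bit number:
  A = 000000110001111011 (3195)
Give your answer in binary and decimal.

Mask = ~(1 << 10) = 111111101111111111
Bit 10 of A is 1, so AND-ing with the mask clears it to 0.
  000000110001111011
& 111111101111111111
--------------------
  000000100001111011

Answer: 000000100001111011 (2171)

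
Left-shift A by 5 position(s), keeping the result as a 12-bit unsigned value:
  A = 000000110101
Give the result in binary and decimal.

Shift left by 5: drop the top 5 bit(s), append 5 zero(s) on the right.
  000000110101  ->  discard [00000], keep [0110101], append 00000
= 011010100000

Answer: 011010100000 (1696)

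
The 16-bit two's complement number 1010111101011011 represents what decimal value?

MSB is 1, so the value is negative. Find the magnitude:
1. Invert bits:  0101000010100100
2. Add 1:        0101000010100101  = 20645
3. Apply sign:   -20645

Answer: -20645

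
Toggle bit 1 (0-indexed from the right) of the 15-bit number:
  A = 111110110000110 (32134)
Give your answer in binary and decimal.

Mask = 1 << 1 = 000000000000010
Bit 1 of A is 1; XOR with the mask flips it to 0.
  111110110000110
^ 000000000000010
-----------------
  111110110000100

Answer: 111110110000100 (32132)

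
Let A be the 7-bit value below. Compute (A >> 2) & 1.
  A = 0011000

Bit 2 is the 3rd from the right.
  0011000
      ^
That bit is 0.

Answer: 0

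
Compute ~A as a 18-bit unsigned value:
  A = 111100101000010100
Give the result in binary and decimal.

Flip each bit (0->1, 1->0):
  111100101000010100
  000011010111101011

Answer: 000011010111101011 (13803)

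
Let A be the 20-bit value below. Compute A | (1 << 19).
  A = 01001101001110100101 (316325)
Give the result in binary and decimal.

Mask = 1 << 19 = 10000000000000000000
Bit 19 of A is 0, so OR-ing with the mask flips it to 1.
  01001101001110100101
| 10000000000000000000
----------------------
  11001101001110100101

Answer: 11001101001110100101 (840613)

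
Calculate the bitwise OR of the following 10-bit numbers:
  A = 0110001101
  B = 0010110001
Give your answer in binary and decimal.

Apply | to each column (1 where either bit is 1):
  0110001101
| 0010110001
------------
  0110111101

Answer: 0110111101 (445)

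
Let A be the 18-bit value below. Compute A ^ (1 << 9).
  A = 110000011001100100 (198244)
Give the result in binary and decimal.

Mask = 1 << 9 = 000000001000000000
Bit 9 of A is 1; XOR with the mask flips it to 0.
  110000011001100100
^ 000000001000000000
--------------------
  110000010001100100

Answer: 110000010001100100 (197732)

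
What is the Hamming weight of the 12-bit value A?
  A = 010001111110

010001111110
1-bits at positions (from bit 0 = LSB): 1, 2, 3, 4, 5, 6, 10
Count = 7

Answer: 7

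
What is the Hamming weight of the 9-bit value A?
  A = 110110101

110110101
1-bits at positions (from bit 0 = LSB): 0, 2, 4, 5, 7, 8
Count = 6

Answer: 6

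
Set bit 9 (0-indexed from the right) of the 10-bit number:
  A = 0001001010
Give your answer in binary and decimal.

Mask = 1 << 9 = 1000000000
Bit 9 of A is 0, so OR-ing with the mask flips it to 1.
  0001001010
| 1000000000
------------
  1001001010

Answer: 1001001010 (586)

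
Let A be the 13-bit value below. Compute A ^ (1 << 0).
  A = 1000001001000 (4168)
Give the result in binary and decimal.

Mask = 1 << 0 = 0000000000001
Bit 0 of A is 0; XOR with the mask flips it to 1.
  1000001001000
^ 0000000000001
---------------
  1000001001001

Answer: 1000001001001 (4169)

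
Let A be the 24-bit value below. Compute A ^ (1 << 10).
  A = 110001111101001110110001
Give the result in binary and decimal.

Mask = 1 << 10 = 000000000000010000000000
Bit 10 of A is 0; XOR with the mask flips it to 1.
  110001111101001110110001
^ 000000000000010000000000
--------------------------
  110001111101011110110001

Answer: 110001111101011110110001 (13096881)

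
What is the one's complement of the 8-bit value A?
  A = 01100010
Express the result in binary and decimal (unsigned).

Flip each bit (0->1, 1->0):
  01100010
  10011101

Answer: 10011101 (157)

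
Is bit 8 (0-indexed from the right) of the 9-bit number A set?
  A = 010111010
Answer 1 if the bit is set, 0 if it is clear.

Bit 8 is the 9th from the right.
  010111010
  ^
That bit is 0.

Answer: 0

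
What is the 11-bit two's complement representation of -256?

1. Binary of +256:  00100000000
2. Invert bits:     11011111111
3. Add 1:           11100000000

Answer: 11100000000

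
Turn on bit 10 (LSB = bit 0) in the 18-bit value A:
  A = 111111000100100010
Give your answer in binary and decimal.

Mask = 1 << 10 = 000000010000000000
Bit 10 of A is 0, so OR-ing with the mask flips it to 1.
  111111000100100010
| 000000010000000000
--------------------
  111111010100100010

Answer: 111111010100100010 (259362)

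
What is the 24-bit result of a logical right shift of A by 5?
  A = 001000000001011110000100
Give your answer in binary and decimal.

Logical shift right by 5: drop the bottom 5 bit(s), prepend 5 zero(s) on the left.
  001000000001011110000100  ->  keep [0010000000010111100], discard [00100], prepend 00000
= 000000010000000010111100

Answer: 000000010000000010111100 (65724)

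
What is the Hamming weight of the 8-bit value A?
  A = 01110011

01110011
1-bits at positions (from bit 0 = LSB): 0, 1, 4, 5, 6
Count = 5

Answer: 5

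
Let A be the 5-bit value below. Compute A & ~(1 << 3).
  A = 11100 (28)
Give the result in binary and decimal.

Mask = ~(1 << 3) = 10111
Bit 3 of A is 1, so AND-ing with the mask clears it to 0.
  11100
& 10111
-------
  10100

Answer: 10100 (20)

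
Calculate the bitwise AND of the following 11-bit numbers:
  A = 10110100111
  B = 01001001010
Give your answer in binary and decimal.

Apply & to each column (1 only where both bits are 1):
  10110100111
& 01001001010
-------------
  00000000010

Answer: 00000000010 (2)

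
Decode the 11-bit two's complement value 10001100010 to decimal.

MSB is 1, so the value is negative. Find the magnitude:
1. Invert bits:  01110011101
2. Add 1:        01110011110  = 926
3. Apply sign:   -926

Answer: -926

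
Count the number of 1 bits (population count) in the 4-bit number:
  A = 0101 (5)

0101
1-bits at positions (from bit 0 = LSB): 0, 2
Count = 2

Answer: 2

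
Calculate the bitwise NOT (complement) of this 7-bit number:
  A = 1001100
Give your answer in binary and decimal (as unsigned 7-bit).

Flip each bit (0->1, 1->0):
  1001100
  0110011

Answer: 0110011 (51)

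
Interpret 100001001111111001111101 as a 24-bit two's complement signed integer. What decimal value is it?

MSB is 1, so the value is negative. Find the magnitude:
1. Invert bits:  011110110000000110000010
2. Add 1:        011110110000000110000011  = 8061315
3. Apply sign:   -8061315

Answer: -8061315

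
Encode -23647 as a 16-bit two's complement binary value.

1. Binary of +23647:  0101110001011111
2. Invert bits:     1010001110100000
3. Add 1:           1010001110100001

Answer: 1010001110100001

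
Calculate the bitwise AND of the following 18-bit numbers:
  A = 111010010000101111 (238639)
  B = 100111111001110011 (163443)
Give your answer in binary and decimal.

Apply & to each column (1 only where both bits are 1):
  111010010000101111
& 100111111001110011
--------------------
  100010010000100011

Answer: 100010010000100011 (140323)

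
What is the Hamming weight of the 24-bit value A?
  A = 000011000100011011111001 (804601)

000011000100011011111001
1-bits at positions (from bit 0 = LSB): 0, 3, 4, 5, 6, 7, 9, 10, 14, 18, 19
Count = 11

Answer: 11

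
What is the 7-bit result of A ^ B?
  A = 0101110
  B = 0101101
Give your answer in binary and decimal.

Apply ^ to each column (1 where bits differ):
  0101110
^ 0101101
---------
  0000011

Answer: 0000011 (3)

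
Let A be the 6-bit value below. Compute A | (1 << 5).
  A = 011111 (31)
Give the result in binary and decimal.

Mask = 1 << 5 = 100000
Bit 5 of A is 0, so OR-ing with the mask flips it to 1.
  011111
| 100000
--------
  111111

Answer: 111111 (63)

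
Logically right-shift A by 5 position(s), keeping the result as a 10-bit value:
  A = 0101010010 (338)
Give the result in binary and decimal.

Logical shift right by 5: drop the bottom 5 bit(s), prepend 5 zero(s) on the left.
  0101010010  ->  keep [01010], discard [10010], prepend 00000
= 0000001010

Answer: 0000001010 (10)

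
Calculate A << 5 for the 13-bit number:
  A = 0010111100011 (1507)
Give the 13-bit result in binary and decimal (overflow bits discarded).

Shift left by 5: drop the top 5 bit(s), append 5 zero(s) on the right.
  0010111100011  ->  discard [00101], keep [11100011], append 00000
= 1110001100000

Answer: 1110001100000 (7264)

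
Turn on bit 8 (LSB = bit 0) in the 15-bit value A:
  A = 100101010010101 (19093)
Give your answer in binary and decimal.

Mask = 1 << 8 = 000000100000000
Bit 8 of A is 0, so OR-ing with the mask flips it to 1.
  100101010010101
| 000000100000000
-----------------
  100101110010101

Answer: 100101110010101 (19349)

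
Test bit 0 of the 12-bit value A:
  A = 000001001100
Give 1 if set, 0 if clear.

Bit 0 is the 1st from the right.
  000001001100
             ^
That bit is 0.

Answer: 0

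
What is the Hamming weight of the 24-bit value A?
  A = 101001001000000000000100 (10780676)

101001001000000000000100
1-bits at positions (from bit 0 = LSB): 2, 15, 18, 21, 23
Count = 5

Answer: 5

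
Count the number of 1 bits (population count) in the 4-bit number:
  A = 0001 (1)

0001
1-bits at positions (from bit 0 = LSB): 0
Count = 1

Answer: 1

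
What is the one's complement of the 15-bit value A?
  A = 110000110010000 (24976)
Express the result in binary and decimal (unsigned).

Flip each bit (0->1, 1->0):
  110000110010000
  001111001101111

Answer: 001111001101111 (7791)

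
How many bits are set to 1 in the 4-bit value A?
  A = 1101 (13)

1101
1-bits at positions (from bit 0 = LSB): 0, 2, 3
Count = 3

Answer: 3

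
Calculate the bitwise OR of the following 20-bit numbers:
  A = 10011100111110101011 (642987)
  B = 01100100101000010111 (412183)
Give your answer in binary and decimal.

Apply | to each column (1 where either bit is 1):
  10011100111110101011
| 01100100101000010111
----------------------
  11111100111110111111

Answer: 11111100111110111111 (1036223)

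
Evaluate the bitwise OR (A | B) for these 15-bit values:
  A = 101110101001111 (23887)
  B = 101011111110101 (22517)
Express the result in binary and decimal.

Apply | to each column (1 where either bit is 1):
  101110101001111
| 101011111110101
-----------------
  101111111111111

Answer: 101111111111111 (24575)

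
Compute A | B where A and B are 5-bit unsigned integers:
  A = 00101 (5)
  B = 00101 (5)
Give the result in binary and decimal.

Apply | to each column (1 where either bit is 1):
  00101
| 00101
-------
  00101

Answer: 00101 (5)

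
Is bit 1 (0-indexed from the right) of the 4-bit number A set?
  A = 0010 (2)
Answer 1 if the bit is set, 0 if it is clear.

Bit 1 is the 2nd from the right.
  0010
    ^
That bit is 1.

Answer: 1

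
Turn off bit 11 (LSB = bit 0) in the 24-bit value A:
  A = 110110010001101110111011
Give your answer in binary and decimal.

Mask = ~(1 << 11) = 111111111111011111111111
Bit 11 of A is 1, so AND-ing with the mask clears it to 0.
  110110010001101110111011
& 111111111111011111111111
--------------------------
  110110010001001110111011

Answer: 110110010001001110111011 (14226363)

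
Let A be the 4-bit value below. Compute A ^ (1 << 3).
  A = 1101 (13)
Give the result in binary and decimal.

Mask = 1 << 3 = 1000
Bit 3 of A is 1; XOR with the mask flips it to 0.
  1101
^ 1000
------
  0101

Answer: 0101 (5)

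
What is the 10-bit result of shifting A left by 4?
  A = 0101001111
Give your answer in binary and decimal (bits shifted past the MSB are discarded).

Shift left by 4: drop the top 4 bit(s), append 4 zero(s) on the right.
  0101001111  ->  discard [0101], keep [001111], append 0000
= 0011110000

Answer: 0011110000 (240)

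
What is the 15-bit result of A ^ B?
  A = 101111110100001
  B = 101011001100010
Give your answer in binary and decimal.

Apply ^ to each column (1 where bits differ):
  101111110100001
^ 101011001100010
-----------------
  000100111000011

Answer: 000100111000011 (2499)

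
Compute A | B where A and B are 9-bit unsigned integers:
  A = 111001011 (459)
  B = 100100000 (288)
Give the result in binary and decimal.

Apply | to each column (1 where either bit is 1):
  111001011
| 100100000
-----------
  111101011

Answer: 111101011 (491)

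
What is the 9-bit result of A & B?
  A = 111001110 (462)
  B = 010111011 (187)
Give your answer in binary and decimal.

Apply & to each column (1 only where both bits are 1):
  111001110
& 010111011
-----------
  010001010

Answer: 010001010 (138)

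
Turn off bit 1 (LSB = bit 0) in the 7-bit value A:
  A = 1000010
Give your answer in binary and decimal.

Mask = ~(1 << 1) = 1111101
Bit 1 of A is 1, so AND-ing with the mask clears it to 0.
  1000010
& 1111101
---------
  1000000

Answer: 1000000 (64)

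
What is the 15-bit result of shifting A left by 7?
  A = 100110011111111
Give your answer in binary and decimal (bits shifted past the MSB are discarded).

Shift left by 7: drop the top 7 bit(s), append 7 zero(s) on the right.
  100110011111111  ->  discard [1001100], keep [11111111], append 0000000
= 111111110000000

Answer: 111111110000000 (32640)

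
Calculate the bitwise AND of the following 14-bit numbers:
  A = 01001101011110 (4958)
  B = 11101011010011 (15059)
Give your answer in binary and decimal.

Apply & to each column (1 only where both bits are 1):
  01001101011110
& 11101011010011
----------------
  01001001010010

Answer: 01001001010010 (4690)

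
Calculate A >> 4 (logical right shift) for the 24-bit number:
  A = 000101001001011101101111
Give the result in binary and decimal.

Logical shift right by 4: drop the bottom 4 bit(s), prepend 4 zero(s) on the left.
  000101001001011101101111  ->  keep [00010100100101110110], discard [1111], prepend 0000
= 000000010100100101110110

Answer: 000000010100100101110110 (84342)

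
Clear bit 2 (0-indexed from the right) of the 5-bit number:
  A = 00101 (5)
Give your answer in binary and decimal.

Mask = ~(1 << 2) = 11011
Bit 2 of A is 1, so AND-ing with the mask clears it to 0.
  00101
& 11011
-------
  00001

Answer: 00001 (1)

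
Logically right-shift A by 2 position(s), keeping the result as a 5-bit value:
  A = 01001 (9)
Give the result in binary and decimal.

Logical shift right by 2: drop the bottom 2 bit(s), prepend 2 zero(s) on the left.
  01001  ->  keep [010], discard [01], prepend 00
= 00010

Answer: 00010 (2)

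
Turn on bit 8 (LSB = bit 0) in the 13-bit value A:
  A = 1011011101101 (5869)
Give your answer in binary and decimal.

Mask = 1 << 8 = 0000100000000
Bit 8 of A is 0, so OR-ing with the mask flips it to 1.
  1011011101101
| 0000100000000
---------------
  1011111101101

Answer: 1011111101101 (6125)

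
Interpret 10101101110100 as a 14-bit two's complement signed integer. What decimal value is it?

MSB is 1, so the value is negative. Find the magnitude:
1. Invert bits:  01010010001011
2. Add 1:        01010010001100  = 5260
3. Apply sign:   -5260

Answer: -5260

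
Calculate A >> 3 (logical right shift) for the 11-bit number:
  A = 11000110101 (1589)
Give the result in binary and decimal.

Logical shift right by 3: drop the bottom 3 bit(s), prepend 3 zero(s) on the left.
  11000110101  ->  keep [11000110], discard [101], prepend 000
= 00011000110

Answer: 00011000110 (198)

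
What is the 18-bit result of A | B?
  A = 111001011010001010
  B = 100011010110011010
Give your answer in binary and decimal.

Apply | to each column (1 where either bit is 1):
  111001011010001010
| 100011010110011010
--------------------
  111011011110011010

Answer: 111011011110011010 (243610)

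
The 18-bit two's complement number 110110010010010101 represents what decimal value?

MSB is 1, so the value is negative. Find the magnitude:
1. Invert bits:  001001101101101010
2. Add 1:        001001101101101011  = 39787
3. Apply sign:   -39787

Answer: -39787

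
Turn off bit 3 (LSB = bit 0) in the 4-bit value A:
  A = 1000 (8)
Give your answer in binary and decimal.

Mask = ~(1 << 3) = 0111
Bit 3 of A is 1, so AND-ing with the mask clears it to 0.
  1000
& 0111
------
  0000

Answer: 0000 (0)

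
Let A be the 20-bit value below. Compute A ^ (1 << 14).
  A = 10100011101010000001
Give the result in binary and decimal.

Mask = 1 << 14 = 00000100000000000000
Bit 14 of A is 0; XOR with the mask flips it to 1.
  10100011101010000001
^ 00000100000000000000
----------------------
  10100111101010000001

Answer: 10100111101010000001 (686721)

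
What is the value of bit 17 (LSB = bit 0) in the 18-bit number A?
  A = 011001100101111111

Bit 17 is the 18th from the right.
  011001100101111111
  ^
That bit is 0.

Answer: 0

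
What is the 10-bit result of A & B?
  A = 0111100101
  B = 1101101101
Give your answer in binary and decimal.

Apply & to each column (1 only where both bits are 1):
  0111100101
& 1101101101
------------
  0101100101

Answer: 0101100101 (357)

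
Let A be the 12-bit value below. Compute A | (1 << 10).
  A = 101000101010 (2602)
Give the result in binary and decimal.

Mask = 1 << 10 = 010000000000
Bit 10 of A is 0, so OR-ing with the mask flips it to 1.
  101000101010
| 010000000000
--------------
  111000101010

Answer: 111000101010 (3626)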